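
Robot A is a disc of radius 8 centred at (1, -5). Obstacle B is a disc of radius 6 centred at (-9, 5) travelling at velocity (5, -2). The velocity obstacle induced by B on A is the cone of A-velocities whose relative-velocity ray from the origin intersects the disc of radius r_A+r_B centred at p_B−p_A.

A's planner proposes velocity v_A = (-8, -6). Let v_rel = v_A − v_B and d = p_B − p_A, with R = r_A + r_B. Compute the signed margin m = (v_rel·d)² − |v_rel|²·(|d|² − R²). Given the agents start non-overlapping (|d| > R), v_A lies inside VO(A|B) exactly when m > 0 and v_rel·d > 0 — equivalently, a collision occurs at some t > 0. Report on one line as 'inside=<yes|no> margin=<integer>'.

d = (-10, 10),  |d|² = 200;  R = 8+6 = 14,  c = 200−14² = 4
v_rel = (-13, -4),  |v_rel|² = 185;  v_rel·d = (-13)·(-10) + (-4)·(10) = 90
185·t² − 180·t + 4 = 0  ⇒  m = 90² − 185·4 = 7360
m = 7360 > 0,  v_rel·d = 90 > 0  ⇒  inside

inside=yes margin=7360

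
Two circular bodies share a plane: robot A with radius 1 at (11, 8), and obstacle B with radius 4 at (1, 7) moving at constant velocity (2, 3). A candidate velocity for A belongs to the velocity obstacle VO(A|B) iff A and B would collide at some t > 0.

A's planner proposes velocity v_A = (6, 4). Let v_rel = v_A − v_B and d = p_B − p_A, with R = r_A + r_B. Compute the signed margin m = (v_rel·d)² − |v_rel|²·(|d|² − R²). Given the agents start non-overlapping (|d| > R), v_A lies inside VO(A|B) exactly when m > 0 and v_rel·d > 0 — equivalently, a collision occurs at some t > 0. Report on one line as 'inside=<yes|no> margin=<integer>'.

d = (-10, -1),  |d|² = 101;  R = 1+4 = 5,  c = 101−5² = 76
v_rel = (4, 1),  |v_rel|² = 17;  v_rel·d = (4)·(-10) + (1)·(-1) = -41
17·t² + 82·t + 76 = 0  ⇒  m = (-41)² − 17·76 = 389
m = 389 > 0,  v_rel·d = -41 < 0  ⇒  outside

inside=no margin=389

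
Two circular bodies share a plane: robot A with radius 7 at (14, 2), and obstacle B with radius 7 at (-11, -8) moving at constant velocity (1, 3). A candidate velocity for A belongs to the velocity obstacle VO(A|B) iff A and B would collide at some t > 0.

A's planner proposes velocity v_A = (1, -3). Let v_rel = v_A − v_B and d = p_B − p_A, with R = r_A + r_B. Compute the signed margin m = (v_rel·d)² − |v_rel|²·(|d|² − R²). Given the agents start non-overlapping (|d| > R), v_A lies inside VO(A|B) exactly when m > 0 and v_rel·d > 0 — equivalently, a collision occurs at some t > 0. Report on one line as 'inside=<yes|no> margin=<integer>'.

d = (-25, -10),  |d|² = 725;  R = 7+7 = 14,  c = 725−14² = 529
v_rel = (0, -6),  |v_rel|² = 36;  v_rel·d = (0)·(-25) + (-6)·(-10) = 60
36·t² − 120·t + 529 = 0  ⇒  m = 60² − 36·529 = -15444
m = -15444 < 0,  v_rel·d = 60 > 0  ⇒  outside

inside=no margin=-15444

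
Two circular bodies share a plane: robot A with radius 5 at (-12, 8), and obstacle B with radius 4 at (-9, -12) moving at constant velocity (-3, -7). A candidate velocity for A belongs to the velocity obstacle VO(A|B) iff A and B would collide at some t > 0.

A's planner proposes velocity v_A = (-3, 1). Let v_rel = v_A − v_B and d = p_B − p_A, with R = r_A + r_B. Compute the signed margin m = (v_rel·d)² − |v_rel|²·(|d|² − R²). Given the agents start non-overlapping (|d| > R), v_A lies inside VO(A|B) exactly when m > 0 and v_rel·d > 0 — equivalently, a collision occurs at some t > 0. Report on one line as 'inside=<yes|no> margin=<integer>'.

d = (3, -20),  |d|² = 409;  R = 5+4 = 9,  c = 409−9² = 328
v_rel = (0, 8),  |v_rel|² = 64;  v_rel·d = (0)·(3) + (8)·(-20) = -160
64·t² + 320·t + 328 = 0  ⇒  m = (-160)² − 64·328 = 4608
m = 4608 > 0,  v_rel·d = -160 < 0  ⇒  outside

inside=no margin=4608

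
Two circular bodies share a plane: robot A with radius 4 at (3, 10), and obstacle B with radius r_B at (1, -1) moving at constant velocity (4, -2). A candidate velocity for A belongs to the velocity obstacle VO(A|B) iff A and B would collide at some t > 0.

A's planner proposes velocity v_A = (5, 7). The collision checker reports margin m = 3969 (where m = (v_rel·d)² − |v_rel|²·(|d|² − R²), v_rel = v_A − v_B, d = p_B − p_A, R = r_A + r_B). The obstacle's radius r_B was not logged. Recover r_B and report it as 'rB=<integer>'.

m = 3969
d = (-2, -11);  v_rel = (1, 9),  |v_rel|² = 82
v_rel×d = (1)·(-11) − (9)·(-2) = 7
since m = R²·82 − 7²:  R² = (49 + 3969) / 82 = 49
R = √49 = 7  ⇒  r_B = 7 − 4 = 3

rB=3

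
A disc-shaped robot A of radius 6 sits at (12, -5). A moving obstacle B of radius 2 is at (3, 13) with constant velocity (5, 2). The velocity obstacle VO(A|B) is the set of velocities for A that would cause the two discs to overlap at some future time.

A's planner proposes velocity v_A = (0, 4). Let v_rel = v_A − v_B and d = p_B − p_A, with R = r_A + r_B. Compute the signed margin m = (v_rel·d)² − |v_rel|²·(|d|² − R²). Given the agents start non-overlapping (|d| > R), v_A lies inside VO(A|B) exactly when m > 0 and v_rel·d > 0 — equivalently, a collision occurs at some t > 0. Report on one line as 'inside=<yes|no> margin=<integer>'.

d = (-9, 18),  |d|² = 405;  R = 6+2 = 8,  c = 405−8² = 341
v_rel = (-5, 2),  |v_rel|² = 29;  v_rel·d = (-5)·(-9) + (2)·(18) = 81
29·t² − 162·t + 341 = 0  ⇒  m = 81² − 29·341 = -3328
m = -3328 < 0,  v_rel·d = 81 > 0  ⇒  outside

inside=no margin=-3328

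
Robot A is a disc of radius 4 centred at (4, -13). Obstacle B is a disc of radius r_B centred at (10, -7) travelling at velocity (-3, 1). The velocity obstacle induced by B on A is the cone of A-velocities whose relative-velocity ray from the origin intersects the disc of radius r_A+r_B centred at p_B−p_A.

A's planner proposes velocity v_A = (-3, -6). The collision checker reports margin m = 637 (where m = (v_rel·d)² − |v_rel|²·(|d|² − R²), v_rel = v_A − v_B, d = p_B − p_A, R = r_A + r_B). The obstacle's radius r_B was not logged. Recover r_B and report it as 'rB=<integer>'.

m = 637
d = (6, 6);  v_rel = (0, -7),  |v_rel|² = 49
v_rel×d = (0)·(6) − (-7)·(6) = 42
since m = R²·49 − 42²:  R² = (1764 + 637) / 49 = 49
R = √49 = 7  ⇒  r_B = 7 − 4 = 3

rB=3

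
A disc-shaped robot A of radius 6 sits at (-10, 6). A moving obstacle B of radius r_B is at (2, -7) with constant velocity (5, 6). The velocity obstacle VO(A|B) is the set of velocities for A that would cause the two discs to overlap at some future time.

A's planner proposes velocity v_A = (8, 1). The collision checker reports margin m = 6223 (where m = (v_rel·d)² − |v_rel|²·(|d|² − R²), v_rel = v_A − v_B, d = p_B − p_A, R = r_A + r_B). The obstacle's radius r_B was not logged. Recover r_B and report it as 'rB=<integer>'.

m = 6223
d = (12, -13);  v_rel = (3, -5),  |v_rel|² = 34
v_rel×d = (3)·(-13) − (-5)·(12) = 21
since m = R²·34 − 21²:  R² = (441 + 6223) / 34 = 196
R = √196 = 14  ⇒  r_B = 14 − 6 = 8

rB=8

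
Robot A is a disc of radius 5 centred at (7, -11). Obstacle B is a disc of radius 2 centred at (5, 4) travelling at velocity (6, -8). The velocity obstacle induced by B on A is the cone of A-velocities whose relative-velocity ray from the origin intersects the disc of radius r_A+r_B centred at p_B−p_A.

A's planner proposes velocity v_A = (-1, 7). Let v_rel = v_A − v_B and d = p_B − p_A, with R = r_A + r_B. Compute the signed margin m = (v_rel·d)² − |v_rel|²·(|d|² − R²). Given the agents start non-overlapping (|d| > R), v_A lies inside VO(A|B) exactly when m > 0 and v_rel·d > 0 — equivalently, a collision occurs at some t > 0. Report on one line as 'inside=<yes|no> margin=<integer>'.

d = (-2, 15),  |d|² = 229;  R = 5+2 = 7,  c = 229−7² = 180
v_rel = (-7, 15),  |v_rel|² = 274;  v_rel·d = (-7)·(-2) + (15)·(15) = 239
274·t² − 478·t + 180 = 0  ⇒  m = 239² − 274·180 = 7801
m = 7801 > 0,  v_rel·d = 239 > 0  ⇒  inside

inside=yes margin=7801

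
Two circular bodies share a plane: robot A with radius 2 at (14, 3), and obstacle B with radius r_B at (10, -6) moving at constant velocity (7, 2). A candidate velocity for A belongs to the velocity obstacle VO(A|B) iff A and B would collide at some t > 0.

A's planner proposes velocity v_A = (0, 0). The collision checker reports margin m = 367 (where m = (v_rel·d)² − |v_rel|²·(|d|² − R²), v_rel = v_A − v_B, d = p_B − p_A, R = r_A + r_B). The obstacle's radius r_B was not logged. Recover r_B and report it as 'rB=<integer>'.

m = 367
d = (-4, -9);  v_rel = (-7, -2),  |v_rel|² = 53
v_rel×d = (-7)·(-9) − (-2)·(-4) = 55
since m = R²·53 − 55²:  R² = (3025 + 367) / 53 = 64
R = √64 = 8  ⇒  r_B = 8 − 2 = 6

rB=6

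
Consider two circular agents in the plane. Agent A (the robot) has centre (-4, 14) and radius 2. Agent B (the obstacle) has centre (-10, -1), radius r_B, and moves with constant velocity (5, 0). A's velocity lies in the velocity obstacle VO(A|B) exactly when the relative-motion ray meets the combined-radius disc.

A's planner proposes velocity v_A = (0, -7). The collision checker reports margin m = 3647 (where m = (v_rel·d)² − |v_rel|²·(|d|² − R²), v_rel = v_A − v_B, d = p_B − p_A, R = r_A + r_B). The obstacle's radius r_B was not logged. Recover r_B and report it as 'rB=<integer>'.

m = 3647
d = (-6, -15);  v_rel = (-5, -7),  |v_rel|² = 74
v_rel×d = (-5)·(-15) − (-7)·(-6) = 33
since m = R²·74 − 33²:  R² = (1089 + 3647) / 74 = 64
R = √64 = 8  ⇒  r_B = 8 − 2 = 6

rB=6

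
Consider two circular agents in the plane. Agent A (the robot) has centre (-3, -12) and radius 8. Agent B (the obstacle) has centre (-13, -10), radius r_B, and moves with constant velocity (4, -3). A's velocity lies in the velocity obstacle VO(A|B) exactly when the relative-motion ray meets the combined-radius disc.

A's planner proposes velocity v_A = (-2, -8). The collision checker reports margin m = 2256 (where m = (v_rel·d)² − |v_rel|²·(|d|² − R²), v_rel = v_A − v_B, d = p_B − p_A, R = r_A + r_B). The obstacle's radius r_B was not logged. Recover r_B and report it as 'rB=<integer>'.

m = 2256
d = (-10, 2);  v_rel = (-6, -5),  |v_rel|² = 61
v_rel×d = (-6)·(2) − (-5)·(-10) = -62
since m = R²·61 − (-62)²:  R² = (3844 + 2256) / 61 = 100
R = √100 = 10  ⇒  r_B = 10 − 8 = 2

rB=2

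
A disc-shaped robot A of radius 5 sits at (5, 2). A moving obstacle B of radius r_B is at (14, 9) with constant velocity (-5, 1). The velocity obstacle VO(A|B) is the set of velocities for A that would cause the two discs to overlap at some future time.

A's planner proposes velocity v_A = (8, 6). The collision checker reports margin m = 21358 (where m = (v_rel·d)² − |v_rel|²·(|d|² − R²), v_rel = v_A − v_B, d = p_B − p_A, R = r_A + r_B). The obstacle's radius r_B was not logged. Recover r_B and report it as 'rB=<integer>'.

m = 21358
d = (9, 7);  v_rel = (13, 5),  |v_rel|² = 194
v_rel×d = (13)·(7) − (5)·(9) = 46
since m = R²·194 − 46²:  R² = (2116 + 21358) / 194 = 121
R = √121 = 11  ⇒  r_B = 11 − 5 = 6

rB=6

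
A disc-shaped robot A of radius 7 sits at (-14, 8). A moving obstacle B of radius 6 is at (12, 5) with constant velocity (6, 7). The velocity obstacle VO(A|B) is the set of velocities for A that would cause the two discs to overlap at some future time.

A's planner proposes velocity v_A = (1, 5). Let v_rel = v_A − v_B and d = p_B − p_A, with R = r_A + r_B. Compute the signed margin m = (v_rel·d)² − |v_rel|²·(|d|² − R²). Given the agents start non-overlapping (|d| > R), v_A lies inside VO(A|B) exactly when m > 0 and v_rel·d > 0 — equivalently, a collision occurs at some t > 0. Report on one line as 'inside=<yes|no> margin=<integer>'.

d = (26, -3),  |d|² = 685;  R = 7+6 = 13,  c = 685−13² = 516
v_rel = (-5, -2),  |v_rel|² = 29;  v_rel·d = (-5)·(26) + (-2)·(-3) = -124
29·t² + 248·t + 516 = 0  ⇒  m = (-124)² − 29·516 = 412
m = 412 > 0,  v_rel·d = -124 < 0  ⇒  outside

inside=no margin=412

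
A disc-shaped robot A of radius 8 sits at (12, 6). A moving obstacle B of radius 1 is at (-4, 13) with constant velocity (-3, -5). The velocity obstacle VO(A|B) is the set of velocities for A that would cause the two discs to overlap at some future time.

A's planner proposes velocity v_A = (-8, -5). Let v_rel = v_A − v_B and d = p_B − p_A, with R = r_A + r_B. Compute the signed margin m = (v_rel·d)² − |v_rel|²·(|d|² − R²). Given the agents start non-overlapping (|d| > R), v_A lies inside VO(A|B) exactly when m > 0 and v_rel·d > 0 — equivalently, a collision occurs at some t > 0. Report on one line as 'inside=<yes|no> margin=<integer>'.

d = (-16, 7),  |d|² = 305;  R = 8+1 = 9,  c = 305−9² = 224
v_rel = (-5, 0),  |v_rel|² = 25;  v_rel·d = (-5)·(-16) + (0)·(7) = 80
25·t² − 160·t + 224 = 0  ⇒  m = 80² − 25·224 = 800
m = 800 > 0,  v_rel·d = 80 > 0  ⇒  inside

inside=yes margin=800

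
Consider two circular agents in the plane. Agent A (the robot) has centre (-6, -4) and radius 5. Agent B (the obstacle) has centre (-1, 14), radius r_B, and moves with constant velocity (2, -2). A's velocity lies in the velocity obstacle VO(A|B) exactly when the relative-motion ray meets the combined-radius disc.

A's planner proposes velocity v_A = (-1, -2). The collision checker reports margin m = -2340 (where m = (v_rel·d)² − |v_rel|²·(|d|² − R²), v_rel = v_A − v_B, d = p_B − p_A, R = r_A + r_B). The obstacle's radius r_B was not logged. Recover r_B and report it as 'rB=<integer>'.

m = -2340
d = (5, 18);  v_rel = (-3, 0),  |v_rel|² = 9
v_rel×d = (-3)·(18) − (0)·(5) = -54
since m = R²·9 − (-54)²:  R² = (2916 + -2340) / 9 = 64
R = √64 = 8  ⇒  r_B = 8 − 5 = 3

rB=3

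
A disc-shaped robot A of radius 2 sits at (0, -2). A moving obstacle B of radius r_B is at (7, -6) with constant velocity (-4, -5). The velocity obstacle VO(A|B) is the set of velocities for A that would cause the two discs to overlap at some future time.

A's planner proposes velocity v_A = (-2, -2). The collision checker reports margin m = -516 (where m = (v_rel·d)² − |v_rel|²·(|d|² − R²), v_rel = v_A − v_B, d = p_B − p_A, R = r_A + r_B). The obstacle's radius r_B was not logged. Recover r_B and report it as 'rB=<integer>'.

m = -516
d = (7, -4);  v_rel = (2, 3),  |v_rel|² = 13
v_rel×d = (2)·(-4) − (3)·(7) = -29
since m = R²·13 − (-29)²:  R² = (841 + -516) / 13 = 25
R = √25 = 5  ⇒  r_B = 5 − 2 = 3

rB=3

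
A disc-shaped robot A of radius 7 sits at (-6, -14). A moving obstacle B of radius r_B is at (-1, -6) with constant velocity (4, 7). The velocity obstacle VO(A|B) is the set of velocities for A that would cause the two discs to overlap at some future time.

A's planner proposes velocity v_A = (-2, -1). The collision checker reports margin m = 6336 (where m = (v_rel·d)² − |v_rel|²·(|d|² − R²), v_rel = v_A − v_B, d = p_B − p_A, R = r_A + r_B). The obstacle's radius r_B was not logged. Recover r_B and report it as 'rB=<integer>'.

m = 6336
d = (5, 8);  v_rel = (-6, -8),  |v_rel|² = 100
v_rel×d = (-6)·(8) − (-8)·(5) = -8
since m = R²·100 − (-8)²:  R² = (64 + 6336) / 100 = 64
R = √64 = 8  ⇒  r_B = 8 − 7 = 1

rB=1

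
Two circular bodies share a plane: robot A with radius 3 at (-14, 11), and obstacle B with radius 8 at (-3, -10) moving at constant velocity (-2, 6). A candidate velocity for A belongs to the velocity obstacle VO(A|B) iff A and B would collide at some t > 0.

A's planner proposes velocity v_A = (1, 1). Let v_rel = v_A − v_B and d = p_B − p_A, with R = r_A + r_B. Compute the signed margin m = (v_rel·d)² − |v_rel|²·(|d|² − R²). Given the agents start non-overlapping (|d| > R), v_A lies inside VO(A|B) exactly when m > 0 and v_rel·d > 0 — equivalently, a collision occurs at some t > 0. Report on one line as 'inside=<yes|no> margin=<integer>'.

d = (11, -21),  |d|² = 562;  R = 3+8 = 11,  c = 562−11² = 441
v_rel = (3, -5),  |v_rel|² = 34;  v_rel·d = (3)·(11) + (-5)·(-21) = 138
34·t² − 276·t + 441 = 0  ⇒  m = 138² − 34·441 = 4050
m = 4050 > 0,  v_rel·d = 138 > 0  ⇒  inside

inside=yes margin=4050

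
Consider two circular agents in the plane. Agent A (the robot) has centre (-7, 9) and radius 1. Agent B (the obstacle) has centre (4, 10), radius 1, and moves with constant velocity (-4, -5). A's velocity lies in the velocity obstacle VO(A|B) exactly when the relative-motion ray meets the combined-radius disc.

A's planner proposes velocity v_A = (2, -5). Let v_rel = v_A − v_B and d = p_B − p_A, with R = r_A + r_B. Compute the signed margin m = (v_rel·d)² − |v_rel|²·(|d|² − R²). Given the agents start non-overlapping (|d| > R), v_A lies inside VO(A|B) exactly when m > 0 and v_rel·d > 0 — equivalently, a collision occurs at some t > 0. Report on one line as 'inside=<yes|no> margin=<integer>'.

d = (11, 1),  |d|² = 122;  R = 1+1 = 2,  c = 122−2² = 118
v_rel = (6, 0),  |v_rel|² = 36;  v_rel·d = (6)·(11) + (0)·(1) = 66
36·t² − 132·t + 118 = 0  ⇒  m = 66² − 36·118 = 108
m = 108 > 0,  v_rel·d = 66 > 0  ⇒  inside

inside=yes margin=108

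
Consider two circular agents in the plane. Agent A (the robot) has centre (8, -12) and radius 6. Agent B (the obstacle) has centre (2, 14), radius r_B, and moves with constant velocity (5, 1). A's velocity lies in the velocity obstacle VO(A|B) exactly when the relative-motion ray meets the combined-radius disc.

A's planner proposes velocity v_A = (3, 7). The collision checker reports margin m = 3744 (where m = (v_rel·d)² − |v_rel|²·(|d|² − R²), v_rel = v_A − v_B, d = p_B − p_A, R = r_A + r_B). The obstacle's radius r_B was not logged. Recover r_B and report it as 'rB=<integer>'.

m = 3744
d = (-6, 26);  v_rel = (-2, 6),  |v_rel|² = 40
v_rel×d = (-2)·(26) − (6)·(-6) = -16
since m = R²·40 − (-16)²:  R² = (256 + 3744) / 40 = 100
R = √100 = 10  ⇒  r_B = 10 − 6 = 4

rB=4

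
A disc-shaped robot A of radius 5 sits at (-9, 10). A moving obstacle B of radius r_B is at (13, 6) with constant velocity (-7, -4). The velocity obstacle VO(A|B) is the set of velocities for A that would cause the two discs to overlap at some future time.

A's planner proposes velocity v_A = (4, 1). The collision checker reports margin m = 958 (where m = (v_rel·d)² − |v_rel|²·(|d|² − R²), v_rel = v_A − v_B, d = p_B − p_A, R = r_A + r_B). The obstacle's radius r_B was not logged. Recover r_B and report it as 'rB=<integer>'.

m = 958
d = (22, -4);  v_rel = (11, 5),  |v_rel|² = 146
v_rel×d = (11)·(-4) − (5)·(22) = -154
since m = R²·146 − (-154)²:  R² = (23716 + 958) / 146 = 169
R = √169 = 13  ⇒  r_B = 13 − 5 = 8

rB=8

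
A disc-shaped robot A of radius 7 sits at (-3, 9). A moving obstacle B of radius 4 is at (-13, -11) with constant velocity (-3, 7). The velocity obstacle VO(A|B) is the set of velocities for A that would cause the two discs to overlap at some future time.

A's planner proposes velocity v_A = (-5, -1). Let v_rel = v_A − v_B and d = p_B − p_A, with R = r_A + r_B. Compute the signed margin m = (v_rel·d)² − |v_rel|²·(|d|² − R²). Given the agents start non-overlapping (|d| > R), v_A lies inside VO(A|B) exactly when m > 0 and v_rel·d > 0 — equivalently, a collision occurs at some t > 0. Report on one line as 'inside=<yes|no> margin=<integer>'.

d = (-10, -20),  |d|² = 500;  R = 7+4 = 11,  c = 500−11² = 379
v_rel = (-2, -8),  |v_rel|² = 68;  v_rel·d = (-2)·(-10) + (-8)·(-20) = 180
68·t² − 360·t + 379 = 0  ⇒  m = 180² − 68·379 = 6628
m = 6628 > 0,  v_rel·d = 180 > 0  ⇒  inside

inside=yes margin=6628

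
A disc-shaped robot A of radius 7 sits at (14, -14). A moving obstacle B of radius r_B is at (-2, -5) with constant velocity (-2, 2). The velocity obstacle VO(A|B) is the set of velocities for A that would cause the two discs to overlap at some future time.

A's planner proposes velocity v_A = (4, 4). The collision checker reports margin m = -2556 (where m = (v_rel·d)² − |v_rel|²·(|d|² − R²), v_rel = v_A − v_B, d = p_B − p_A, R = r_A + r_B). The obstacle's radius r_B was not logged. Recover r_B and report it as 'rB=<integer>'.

m = -2556
d = (-16, 9);  v_rel = (6, 2),  |v_rel|² = 40
v_rel×d = (6)·(9) − (2)·(-16) = 86
since m = R²·40 − 86²:  R² = (7396 + -2556) / 40 = 121
R = √121 = 11  ⇒  r_B = 11 − 7 = 4

rB=4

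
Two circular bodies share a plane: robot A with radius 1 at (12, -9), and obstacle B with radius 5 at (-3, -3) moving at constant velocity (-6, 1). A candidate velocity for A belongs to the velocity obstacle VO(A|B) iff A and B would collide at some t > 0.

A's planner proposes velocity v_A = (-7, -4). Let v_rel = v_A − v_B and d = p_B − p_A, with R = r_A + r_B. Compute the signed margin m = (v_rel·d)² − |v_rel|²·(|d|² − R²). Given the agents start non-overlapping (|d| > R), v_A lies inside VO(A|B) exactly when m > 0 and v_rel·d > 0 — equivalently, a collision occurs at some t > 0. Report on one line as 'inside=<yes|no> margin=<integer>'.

d = (-15, 6),  |d|² = 261;  R = 1+5 = 6,  c = 261−6² = 225
v_rel = (-1, -5),  |v_rel|² = 26;  v_rel·d = (-1)·(-15) + (-5)·(6) = -15
26·t² + 30·t + 225 = 0  ⇒  m = (-15)² − 26·225 = -5625
m = -5625 < 0,  v_rel·d = -15 < 0  ⇒  outside

inside=no margin=-5625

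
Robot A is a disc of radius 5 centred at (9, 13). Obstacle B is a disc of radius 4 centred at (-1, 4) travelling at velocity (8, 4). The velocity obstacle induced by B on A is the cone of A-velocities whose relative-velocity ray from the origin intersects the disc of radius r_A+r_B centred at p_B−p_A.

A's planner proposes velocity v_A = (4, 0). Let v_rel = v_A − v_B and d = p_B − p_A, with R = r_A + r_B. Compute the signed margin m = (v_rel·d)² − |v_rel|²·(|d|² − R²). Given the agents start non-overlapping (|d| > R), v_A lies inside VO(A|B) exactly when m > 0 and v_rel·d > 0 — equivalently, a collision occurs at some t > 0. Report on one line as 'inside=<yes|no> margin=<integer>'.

d = (-10, -9),  |d|² = 181;  R = 5+4 = 9,  c = 181−9² = 100
v_rel = (-4, -4),  |v_rel|² = 32;  v_rel·d = (-4)·(-10) + (-4)·(-9) = 76
32·t² − 152·t + 100 = 0  ⇒  m = 76² − 32·100 = 2576
m = 2576 > 0,  v_rel·d = 76 > 0  ⇒  inside

inside=yes margin=2576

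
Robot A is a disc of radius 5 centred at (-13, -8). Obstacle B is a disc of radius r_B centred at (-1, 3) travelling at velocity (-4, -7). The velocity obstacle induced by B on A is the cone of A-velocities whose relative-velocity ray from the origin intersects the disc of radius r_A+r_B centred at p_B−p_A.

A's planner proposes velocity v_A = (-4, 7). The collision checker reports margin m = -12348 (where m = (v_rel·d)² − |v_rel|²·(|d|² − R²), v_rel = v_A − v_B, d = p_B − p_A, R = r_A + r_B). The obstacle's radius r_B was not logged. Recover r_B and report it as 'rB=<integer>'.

m = -12348
d = (12, 11);  v_rel = (0, 14),  |v_rel|² = 196
v_rel×d = (0)·(11) − (14)·(12) = -168
since m = R²·196 − (-168)²:  R² = (28224 + -12348) / 196 = 81
R = √81 = 9  ⇒  r_B = 9 − 5 = 4

rB=4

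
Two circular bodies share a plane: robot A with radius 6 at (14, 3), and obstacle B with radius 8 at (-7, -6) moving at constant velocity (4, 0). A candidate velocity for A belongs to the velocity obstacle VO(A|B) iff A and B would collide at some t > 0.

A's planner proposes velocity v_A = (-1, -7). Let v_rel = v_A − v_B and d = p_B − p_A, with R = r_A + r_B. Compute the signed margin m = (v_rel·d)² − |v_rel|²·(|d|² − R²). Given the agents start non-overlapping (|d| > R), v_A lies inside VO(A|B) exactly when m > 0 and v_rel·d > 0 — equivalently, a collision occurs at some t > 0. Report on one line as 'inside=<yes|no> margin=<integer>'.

d = (-21, -9),  |d|² = 522;  R = 6+8 = 14,  c = 522−14² = 326
v_rel = (-5, -7),  |v_rel|² = 74;  v_rel·d = (-5)·(-21) + (-7)·(-9) = 168
74·t² − 336·t + 326 = 0  ⇒  m = 168² − 74·326 = 4100
m = 4100 > 0,  v_rel·d = 168 > 0  ⇒  inside

inside=yes margin=4100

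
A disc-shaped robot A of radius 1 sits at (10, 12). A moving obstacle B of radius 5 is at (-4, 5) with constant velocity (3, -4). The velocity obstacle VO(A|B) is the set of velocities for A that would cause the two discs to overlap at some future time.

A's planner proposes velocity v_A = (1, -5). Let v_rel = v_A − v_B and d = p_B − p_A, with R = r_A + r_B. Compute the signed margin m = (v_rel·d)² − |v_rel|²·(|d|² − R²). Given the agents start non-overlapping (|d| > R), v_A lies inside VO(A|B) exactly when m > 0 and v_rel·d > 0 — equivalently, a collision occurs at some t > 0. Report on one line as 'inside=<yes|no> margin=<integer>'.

d = (-14, -7),  |d|² = 245;  R = 1+5 = 6,  c = 245−6² = 209
v_rel = (-2, -1),  |v_rel|² = 5;  v_rel·d = (-2)·(-14) + (-1)·(-7) = 35
5·t² − 70·t + 209 = 0  ⇒  m = 35² − 5·209 = 180
m = 180 > 0,  v_rel·d = 35 > 0  ⇒  inside

inside=yes margin=180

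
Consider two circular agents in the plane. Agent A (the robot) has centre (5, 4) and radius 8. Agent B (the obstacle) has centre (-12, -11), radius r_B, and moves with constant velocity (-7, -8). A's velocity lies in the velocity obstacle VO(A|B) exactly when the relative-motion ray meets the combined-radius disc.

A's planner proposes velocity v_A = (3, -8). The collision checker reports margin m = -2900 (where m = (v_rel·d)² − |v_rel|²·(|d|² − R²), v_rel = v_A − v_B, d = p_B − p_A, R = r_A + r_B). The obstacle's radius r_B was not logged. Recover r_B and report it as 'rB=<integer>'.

m = -2900
d = (-17, -15);  v_rel = (10, 0),  |v_rel|² = 100
v_rel×d = (10)·(-15) − (0)·(-17) = -150
since m = R²·100 − (-150)²:  R² = (22500 + -2900) / 100 = 196
R = √196 = 14  ⇒  r_B = 14 − 8 = 6

rB=6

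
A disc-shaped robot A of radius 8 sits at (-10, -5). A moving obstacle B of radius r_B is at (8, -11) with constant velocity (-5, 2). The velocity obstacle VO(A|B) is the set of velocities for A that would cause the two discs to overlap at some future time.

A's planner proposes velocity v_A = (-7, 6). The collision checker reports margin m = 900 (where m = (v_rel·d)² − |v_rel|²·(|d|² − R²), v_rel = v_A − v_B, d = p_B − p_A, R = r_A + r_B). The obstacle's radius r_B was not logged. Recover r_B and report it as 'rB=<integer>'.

m = 900
d = (18, -6);  v_rel = (-2, 4),  |v_rel|² = 20
v_rel×d = (-2)·(-6) − (4)·(18) = -60
since m = R²·20 − (-60)²:  R² = (3600 + 900) / 20 = 225
R = √225 = 15  ⇒  r_B = 15 − 8 = 7

rB=7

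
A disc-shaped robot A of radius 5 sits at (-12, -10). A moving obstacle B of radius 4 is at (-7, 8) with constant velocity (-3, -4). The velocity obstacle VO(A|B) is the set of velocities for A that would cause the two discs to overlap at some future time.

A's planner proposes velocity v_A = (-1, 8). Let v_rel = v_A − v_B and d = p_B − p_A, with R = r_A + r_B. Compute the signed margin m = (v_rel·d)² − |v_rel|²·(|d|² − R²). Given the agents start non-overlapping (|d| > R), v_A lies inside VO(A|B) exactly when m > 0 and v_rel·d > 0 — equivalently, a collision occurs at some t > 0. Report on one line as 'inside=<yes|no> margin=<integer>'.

d = (5, 18),  |d|² = 349;  R = 5+4 = 9,  c = 349−9² = 268
v_rel = (2, 12),  |v_rel|² = 148;  v_rel·d = (2)·(5) + (12)·(18) = 226
148·t² − 452·t + 268 = 0  ⇒  m = 226² − 148·268 = 11412
m = 11412 > 0,  v_rel·d = 226 > 0  ⇒  inside

inside=yes margin=11412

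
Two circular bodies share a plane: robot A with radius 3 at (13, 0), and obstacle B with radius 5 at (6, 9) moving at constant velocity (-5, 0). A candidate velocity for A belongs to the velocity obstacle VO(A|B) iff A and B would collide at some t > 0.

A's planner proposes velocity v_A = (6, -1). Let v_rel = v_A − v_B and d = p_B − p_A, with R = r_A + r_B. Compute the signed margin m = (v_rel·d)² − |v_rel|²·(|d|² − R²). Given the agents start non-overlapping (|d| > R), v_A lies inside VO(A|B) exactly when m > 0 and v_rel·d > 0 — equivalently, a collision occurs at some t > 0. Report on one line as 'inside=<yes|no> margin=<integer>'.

d = (-7, 9),  |d|² = 130;  R = 3+5 = 8,  c = 130−8² = 66
v_rel = (11, -1),  |v_rel|² = 122;  v_rel·d = (11)·(-7) + (-1)·(9) = -86
122·t² + 172·t + 66 = 0  ⇒  m = (-86)² − 122·66 = -656
m = -656 < 0,  v_rel·d = -86 < 0  ⇒  outside

inside=no margin=-656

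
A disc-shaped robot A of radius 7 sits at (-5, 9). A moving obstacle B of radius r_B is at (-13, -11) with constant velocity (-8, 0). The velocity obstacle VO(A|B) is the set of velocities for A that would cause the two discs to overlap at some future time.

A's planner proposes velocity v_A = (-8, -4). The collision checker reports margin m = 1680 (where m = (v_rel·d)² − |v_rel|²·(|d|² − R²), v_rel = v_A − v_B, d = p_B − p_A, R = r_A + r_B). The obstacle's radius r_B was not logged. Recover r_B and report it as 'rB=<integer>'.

m = 1680
d = (-8, -20);  v_rel = (0, -4),  |v_rel|² = 16
v_rel×d = (0)·(-20) − (-4)·(-8) = -32
since m = R²·16 − (-32)²:  R² = (1024 + 1680) / 16 = 169
R = √169 = 13  ⇒  r_B = 13 − 7 = 6

rB=6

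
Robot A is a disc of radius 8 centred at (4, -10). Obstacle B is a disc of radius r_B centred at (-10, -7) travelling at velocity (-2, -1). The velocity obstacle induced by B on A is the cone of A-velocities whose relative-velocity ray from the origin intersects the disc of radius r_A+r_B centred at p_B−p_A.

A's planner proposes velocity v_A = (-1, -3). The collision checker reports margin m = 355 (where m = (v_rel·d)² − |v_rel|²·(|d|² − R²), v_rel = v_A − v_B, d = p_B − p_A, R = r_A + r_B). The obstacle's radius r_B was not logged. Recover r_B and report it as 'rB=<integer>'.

m = 355
d = (-14, 3);  v_rel = (1, -2),  |v_rel|² = 5
v_rel×d = (1)·(3) − (-2)·(-14) = -25
since m = R²·5 − (-25)²:  R² = (625 + 355) / 5 = 196
R = √196 = 14  ⇒  r_B = 14 − 8 = 6

rB=6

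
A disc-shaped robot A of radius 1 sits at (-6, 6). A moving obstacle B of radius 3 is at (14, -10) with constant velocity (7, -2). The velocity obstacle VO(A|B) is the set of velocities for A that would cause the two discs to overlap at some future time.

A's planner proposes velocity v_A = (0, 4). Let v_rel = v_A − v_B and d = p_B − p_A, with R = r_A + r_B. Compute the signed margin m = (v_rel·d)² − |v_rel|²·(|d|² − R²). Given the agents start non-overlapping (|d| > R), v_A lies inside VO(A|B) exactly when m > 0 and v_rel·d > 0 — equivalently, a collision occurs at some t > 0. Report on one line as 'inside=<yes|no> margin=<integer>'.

d = (20, -16),  |d|² = 656;  R = 1+3 = 4,  c = 656−4² = 640
v_rel = (-7, 6),  |v_rel|² = 85;  v_rel·d = (-7)·(20) + (6)·(-16) = -236
85·t² + 472·t + 640 = 0  ⇒  m = (-236)² − 85·640 = 1296
m = 1296 > 0,  v_rel·d = -236 < 0  ⇒  outside

inside=no margin=1296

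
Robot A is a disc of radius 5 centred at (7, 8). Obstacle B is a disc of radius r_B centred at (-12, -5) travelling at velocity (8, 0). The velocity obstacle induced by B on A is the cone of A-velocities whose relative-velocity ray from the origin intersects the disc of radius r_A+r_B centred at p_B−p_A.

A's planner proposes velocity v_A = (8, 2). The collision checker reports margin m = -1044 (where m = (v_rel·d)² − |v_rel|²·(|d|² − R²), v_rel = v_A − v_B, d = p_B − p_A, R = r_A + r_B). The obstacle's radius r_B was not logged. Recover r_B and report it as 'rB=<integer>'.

m = -1044
d = (-19, -13);  v_rel = (0, 2),  |v_rel|² = 4
v_rel×d = (0)·(-13) − (2)·(-19) = 38
since m = R²·4 − 38²:  R² = (1444 + -1044) / 4 = 100
R = √100 = 10  ⇒  r_B = 10 − 5 = 5

rB=5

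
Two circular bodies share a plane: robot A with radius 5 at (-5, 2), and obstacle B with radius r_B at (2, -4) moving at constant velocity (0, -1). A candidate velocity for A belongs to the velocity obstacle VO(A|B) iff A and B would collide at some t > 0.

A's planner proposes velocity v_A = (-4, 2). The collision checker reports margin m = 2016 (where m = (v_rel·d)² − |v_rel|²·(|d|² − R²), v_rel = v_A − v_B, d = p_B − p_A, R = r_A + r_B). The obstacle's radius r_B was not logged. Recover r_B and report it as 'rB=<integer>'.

m = 2016
d = (7, -6);  v_rel = (-4, 3),  |v_rel|² = 25
v_rel×d = (-4)·(-6) − (3)·(7) = 3
since m = R²·25 − 3²:  R² = (9 + 2016) / 25 = 81
R = √81 = 9  ⇒  r_B = 9 − 5 = 4

rB=4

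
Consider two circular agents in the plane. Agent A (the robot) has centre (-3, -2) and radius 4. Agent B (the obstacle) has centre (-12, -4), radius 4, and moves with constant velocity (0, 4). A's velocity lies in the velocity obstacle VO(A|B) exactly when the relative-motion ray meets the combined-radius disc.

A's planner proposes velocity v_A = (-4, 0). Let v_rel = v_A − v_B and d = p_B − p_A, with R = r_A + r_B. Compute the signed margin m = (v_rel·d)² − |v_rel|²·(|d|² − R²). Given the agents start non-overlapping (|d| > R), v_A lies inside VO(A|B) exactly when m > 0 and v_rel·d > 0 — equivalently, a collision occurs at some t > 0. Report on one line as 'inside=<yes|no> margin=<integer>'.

d = (-9, -2),  |d|² = 85;  R = 4+4 = 8,  c = 85−8² = 21
v_rel = (-4, -4),  |v_rel|² = 32;  v_rel·d = (-4)·(-9) + (-4)·(-2) = 44
32·t² − 88·t + 21 = 0  ⇒  m = 44² − 32·21 = 1264
m = 1264 > 0,  v_rel·d = 44 > 0  ⇒  inside

inside=yes margin=1264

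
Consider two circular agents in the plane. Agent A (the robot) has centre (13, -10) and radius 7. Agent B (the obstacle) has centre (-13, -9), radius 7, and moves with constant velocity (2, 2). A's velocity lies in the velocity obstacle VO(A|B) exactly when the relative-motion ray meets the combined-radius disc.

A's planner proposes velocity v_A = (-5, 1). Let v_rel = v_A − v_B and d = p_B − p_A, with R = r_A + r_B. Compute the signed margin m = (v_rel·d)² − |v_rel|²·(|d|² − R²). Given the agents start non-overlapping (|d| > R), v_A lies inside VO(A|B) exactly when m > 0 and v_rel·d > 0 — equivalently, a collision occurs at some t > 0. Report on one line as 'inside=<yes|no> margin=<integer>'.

d = (-26, 1),  |d|² = 677;  R = 7+7 = 14,  c = 677−14² = 481
v_rel = (-7, -1),  |v_rel|² = 50;  v_rel·d = (-7)·(-26) + (-1)·(1) = 181
50·t² − 362·t + 481 = 0  ⇒  m = 181² − 50·481 = 8711
m = 8711 > 0,  v_rel·d = 181 > 0  ⇒  inside

inside=yes margin=8711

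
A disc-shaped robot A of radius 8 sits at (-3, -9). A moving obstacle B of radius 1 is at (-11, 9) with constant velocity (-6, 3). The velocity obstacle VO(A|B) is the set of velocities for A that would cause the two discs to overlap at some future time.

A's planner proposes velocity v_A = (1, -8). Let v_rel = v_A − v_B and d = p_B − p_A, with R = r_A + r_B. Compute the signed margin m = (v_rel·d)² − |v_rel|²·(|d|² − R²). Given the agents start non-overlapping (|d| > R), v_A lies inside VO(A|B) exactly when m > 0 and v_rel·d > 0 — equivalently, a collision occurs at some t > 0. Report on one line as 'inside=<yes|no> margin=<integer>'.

d = (-8, 18),  |d|² = 388;  R = 8+1 = 9,  c = 388−9² = 307
v_rel = (7, -11),  |v_rel|² = 170;  v_rel·d = (7)·(-8) + (-11)·(18) = -254
170·t² + 508·t + 307 = 0  ⇒  m = (-254)² − 170·307 = 12326
m = 12326 > 0,  v_rel·d = -254 < 0  ⇒  outside

inside=no margin=12326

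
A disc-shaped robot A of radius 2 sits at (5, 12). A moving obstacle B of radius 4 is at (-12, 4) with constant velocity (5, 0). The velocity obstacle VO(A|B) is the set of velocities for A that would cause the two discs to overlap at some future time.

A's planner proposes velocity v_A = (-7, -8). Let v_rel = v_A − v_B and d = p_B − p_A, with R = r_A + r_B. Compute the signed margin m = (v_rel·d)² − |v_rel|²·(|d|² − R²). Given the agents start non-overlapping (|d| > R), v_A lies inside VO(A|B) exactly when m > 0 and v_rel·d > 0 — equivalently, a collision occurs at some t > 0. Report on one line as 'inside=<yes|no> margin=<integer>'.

d = (-17, -8),  |d|² = 353;  R = 2+4 = 6,  c = 353−6² = 317
v_rel = (-12, -8),  |v_rel|² = 208;  v_rel·d = (-12)·(-17) + (-8)·(-8) = 268
208·t² − 536·t + 317 = 0  ⇒  m = 268² − 208·317 = 5888
m = 5888 > 0,  v_rel·d = 268 > 0  ⇒  inside

inside=yes margin=5888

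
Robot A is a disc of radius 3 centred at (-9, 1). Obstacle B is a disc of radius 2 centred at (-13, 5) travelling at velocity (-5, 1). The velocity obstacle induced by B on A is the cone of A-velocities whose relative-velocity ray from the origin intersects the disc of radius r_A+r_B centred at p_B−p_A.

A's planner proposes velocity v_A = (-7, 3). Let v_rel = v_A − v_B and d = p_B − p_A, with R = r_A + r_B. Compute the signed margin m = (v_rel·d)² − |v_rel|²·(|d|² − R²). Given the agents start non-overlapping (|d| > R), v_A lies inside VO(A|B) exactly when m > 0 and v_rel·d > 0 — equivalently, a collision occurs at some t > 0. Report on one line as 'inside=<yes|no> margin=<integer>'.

d = (-4, 4),  |d|² = 32;  R = 3+2 = 5,  c = 32−5² = 7
v_rel = (-2, 2),  |v_rel|² = 8;  v_rel·d = (-2)·(-4) + (2)·(4) = 16
8·t² − 32·t + 7 = 0  ⇒  m = 16² − 8·7 = 200
m = 200 > 0,  v_rel·d = 16 > 0  ⇒  inside

inside=yes margin=200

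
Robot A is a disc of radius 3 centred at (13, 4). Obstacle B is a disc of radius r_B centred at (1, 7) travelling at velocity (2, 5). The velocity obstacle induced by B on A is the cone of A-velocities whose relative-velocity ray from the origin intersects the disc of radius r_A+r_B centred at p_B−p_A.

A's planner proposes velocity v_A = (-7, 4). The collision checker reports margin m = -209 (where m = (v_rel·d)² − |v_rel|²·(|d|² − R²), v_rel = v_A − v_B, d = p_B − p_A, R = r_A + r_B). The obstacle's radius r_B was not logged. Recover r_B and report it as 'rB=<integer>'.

m = -209
d = (-12, 3);  v_rel = (-9, -1),  |v_rel|² = 82
v_rel×d = (-9)·(3) − (-1)·(-12) = -39
since m = R²·82 − (-39)²:  R² = (1521 + -209) / 82 = 16
R = √16 = 4  ⇒  r_B = 4 − 3 = 1

rB=1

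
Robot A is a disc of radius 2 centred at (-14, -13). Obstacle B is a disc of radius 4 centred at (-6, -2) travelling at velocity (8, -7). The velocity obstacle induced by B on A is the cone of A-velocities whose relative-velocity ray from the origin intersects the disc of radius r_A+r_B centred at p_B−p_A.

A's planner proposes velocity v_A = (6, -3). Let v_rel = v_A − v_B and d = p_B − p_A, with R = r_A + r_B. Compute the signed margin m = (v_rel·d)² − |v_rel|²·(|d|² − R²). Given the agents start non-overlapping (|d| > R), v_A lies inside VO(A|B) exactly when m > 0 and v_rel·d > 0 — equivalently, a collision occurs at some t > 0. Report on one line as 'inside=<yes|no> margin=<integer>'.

d = (8, 11),  |d|² = 185;  R = 2+4 = 6,  c = 185−6² = 149
v_rel = (-2, 4),  |v_rel|² = 20;  v_rel·d = (-2)·(8) + (4)·(11) = 28
20·t² − 56·t + 149 = 0  ⇒  m = 28² − 20·149 = -2196
m = -2196 < 0,  v_rel·d = 28 > 0  ⇒  outside

inside=no margin=-2196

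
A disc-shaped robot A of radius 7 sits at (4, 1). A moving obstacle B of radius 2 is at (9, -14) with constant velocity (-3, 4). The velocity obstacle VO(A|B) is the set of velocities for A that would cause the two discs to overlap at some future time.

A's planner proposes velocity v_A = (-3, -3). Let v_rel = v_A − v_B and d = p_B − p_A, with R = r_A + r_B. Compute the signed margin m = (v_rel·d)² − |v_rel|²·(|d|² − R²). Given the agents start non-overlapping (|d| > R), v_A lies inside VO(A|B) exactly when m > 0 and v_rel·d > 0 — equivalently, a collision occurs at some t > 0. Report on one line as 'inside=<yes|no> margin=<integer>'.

d = (5, -15),  |d|² = 250;  R = 7+2 = 9,  c = 250−9² = 169
v_rel = (0, -7),  |v_rel|² = 49;  v_rel·d = (0)·(5) + (-7)·(-15) = 105
49·t² − 210·t + 169 = 0  ⇒  m = 105² − 49·169 = 2744
m = 2744 > 0,  v_rel·d = 105 > 0  ⇒  inside

inside=yes margin=2744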